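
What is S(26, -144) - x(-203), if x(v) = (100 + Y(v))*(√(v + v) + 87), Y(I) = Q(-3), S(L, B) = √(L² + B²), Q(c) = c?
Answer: -8439 + 2*√5353 - 97*I*√406 ≈ -8292.7 - 1954.5*I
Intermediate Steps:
S(L, B) = √(B² + L²)
Y(I) = -3
x(v) = 8439 + 97*√2*√v (x(v) = (100 - 3)*(√(v + v) + 87) = 97*(√(2*v) + 87) = 97*(√2*√v + 87) = 97*(87 + √2*√v) = 8439 + 97*√2*√v)
S(26, -144) - x(-203) = √((-144)² + 26²) - (8439 + 97*√2*√(-203)) = √(20736 + 676) - (8439 + 97*√2*(I*√203)) = √21412 - (8439 + 97*I*√406) = 2*√5353 + (-8439 - 97*I*√406) = -8439 + 2*√5353 - 97*I*√406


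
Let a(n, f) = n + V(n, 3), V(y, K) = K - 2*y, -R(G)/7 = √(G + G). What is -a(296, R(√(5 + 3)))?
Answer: 293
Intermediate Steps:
R(G) = -7*√2*√G (R(G) = -7*√(G + G) = -7*√2*√G)
a(n, f) = 3 - n (a(n, f) = n + (3 - 2*n) = 3 - n)
-a(296, R(√(5 + 3))) = -(3 - 1*296) = -(3 - 296) = -1*(-293) = 293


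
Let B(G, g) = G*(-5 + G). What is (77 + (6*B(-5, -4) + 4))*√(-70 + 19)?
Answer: 381*I*√51 ≈ 2720.9*I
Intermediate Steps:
(77 + (6*B(-5, -4) + 4))*√(-70 + 19) = (77 + (6*(-5*(-5 - 5)) + 4))*√(-70 + 19) = (77 + (6*(-5*(-10)) + 4))*√(-51) = (77 + (6*50 + 4))*(I*√51) = (77 + (300 + 4))*(I*√51) = (77 + 304)*(I*√51) = 381*(I*√51) = 381*I*√51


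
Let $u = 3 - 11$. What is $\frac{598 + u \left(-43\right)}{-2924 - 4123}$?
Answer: $- \frac{314}{2349} \approx -0.13367$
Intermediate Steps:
$u = -8$ ($u = 3 - 11 = -8$)
$\frac{598 + u \left(-43\right)}{-2924 - 4123} = \frac{598 - -344}{-2924 - 4123} = \frac{598 + 344}{-7047} = 942 \left(- \frac{1}{7047}\right) = - \frac{314}{2349}$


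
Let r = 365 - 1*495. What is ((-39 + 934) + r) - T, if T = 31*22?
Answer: 83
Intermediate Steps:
r = -130 (r = 365 - 495 = -130)
T = 682
((-39 + 934) + r) - T = ((-39 + 934) - 130) - 1*682 = (895 - 130) - 682 = 765 - 682 = 83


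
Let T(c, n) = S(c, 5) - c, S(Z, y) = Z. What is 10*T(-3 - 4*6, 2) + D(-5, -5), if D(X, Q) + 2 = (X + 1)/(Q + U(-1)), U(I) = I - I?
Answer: -6/5 ≈ -1.2000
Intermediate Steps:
U(I) = 0
D(X, Q) = -2 + (1 + X)/Q (D(X, Q) = -2 + (X + 1)/(Q + 0) = -2 + (1 + X)/Q)
T(c, n) = 0 (T(c, n) = c - c = 0)
10*T(-3 - 4*6, 2) + D(-5, -5) = 10*0 + (1 - 5 - 2*(-5))/(-5) = 0 - (1 - 5 + 10)/5 = 0 - 1/5*6 = 0 - 6/5 = -6/5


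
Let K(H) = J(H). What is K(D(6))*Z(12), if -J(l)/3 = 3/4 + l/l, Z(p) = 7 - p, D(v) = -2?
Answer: 105/4 ≈ 26.250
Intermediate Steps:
J(l) = -21/4 (J(l) = -3*(3/4 + l/l) = -3*(3*(¼) + 1) = -3*(¾ + 1) = -3*7/4 = -21/4)
K(H) = -21/4
K(D(6))*Z(12) = -21*(7 - 1*12)/4 = -21*(7 - 12)/4 = -21/4*(-5) = 105/4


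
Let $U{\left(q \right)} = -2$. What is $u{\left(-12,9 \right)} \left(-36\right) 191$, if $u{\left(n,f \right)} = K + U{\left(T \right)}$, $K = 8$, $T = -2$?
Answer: $-41256$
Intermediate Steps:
$u{\left(n,f \right)} = 6$ ($u{\left(n,f \right)} = 8 - 2 = 6$)
$u{\left(-12,9 \right)} \left(-36\right) 191 = 6 \left(-36\right) 191 = \left(-216\right) 191 = -41256$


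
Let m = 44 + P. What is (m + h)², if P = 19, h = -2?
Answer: 3721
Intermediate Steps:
m = 63 (m = 44 + 19 = 63)
(m + h)² = (63 - 2)² = 61² = 3721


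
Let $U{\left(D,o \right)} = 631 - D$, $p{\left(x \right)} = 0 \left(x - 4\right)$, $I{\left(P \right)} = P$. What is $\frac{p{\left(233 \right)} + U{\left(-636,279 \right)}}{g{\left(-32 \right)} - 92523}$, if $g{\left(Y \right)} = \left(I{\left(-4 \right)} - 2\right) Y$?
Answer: $- \frac{1267}{92331} \approx -0.013722$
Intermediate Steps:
$p{\left(x \right)} = 0$ ($p{\left(x \right)} = 0 \left(-4 + x\right) = 0$)
$g{\left(Y \right)} = - 6 Y$ ($g{\left(Y \right)} = \left(-4 - 2\right) Y = - 6 Y$)
$\frac{p{\left(233 \right)} + U{\left(-636,279 \right)}}{g{\left(-32 \right)} - 92523} = \frac{0 + \left(631 - -636\right)}{\left(-6\right) \left(-32\right) - 92523} = \frac{0 + \left(631 + 636\right)}{192 - 92523} = \frac{0 + 1267}{-92331} = 1267 \left(- \frac{1}{92331}\right) = - \frac{1267}{92331}$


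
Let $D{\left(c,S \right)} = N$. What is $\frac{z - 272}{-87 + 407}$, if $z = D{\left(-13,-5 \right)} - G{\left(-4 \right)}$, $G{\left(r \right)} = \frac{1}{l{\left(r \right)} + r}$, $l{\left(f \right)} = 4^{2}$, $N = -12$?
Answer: $- \frac{3409}{3840} \approx -0.88776$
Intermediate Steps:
$l{\left(f \right)} = 16$
$G{\left(r \right)} = \frac{1}{16 + r}$
$D{\left(c,S \right)} = -12$
$z = - \frac{145}{12}$ ($z = -12 - \frac{1}{16 - 4} = -12 - \frac{1}{12} = - \frac{145}{12} \approx -12.083$)
$\frac{z - 272}{-87 + 407} = \frac{- \frac{145}{12} - 272}{-87 + 407} = - \frac{3409}{12 \cdot 320} = \left(- \frac{3409}{12}\right) \frac{1}{320} = - \frac{3409}{3840}$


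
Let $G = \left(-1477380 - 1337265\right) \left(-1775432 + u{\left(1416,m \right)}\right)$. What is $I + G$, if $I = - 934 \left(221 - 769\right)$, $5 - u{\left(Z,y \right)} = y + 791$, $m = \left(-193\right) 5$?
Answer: $4996707492017$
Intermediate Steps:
$m = -965$
$u{\left(Z,y \right)} = -786 - y$ ($u{\left(Z,y \right)} = 5 - \left(y + 791\right) = 5 - \left(791 + y\right) = -786 - y$)
$I = 511832$ ($I = \left(-934\right) \left(-548\right) = 511832$)
$G = 4996706980185$ ($G = \left(-1477380 - 1337265\right) \left(-1775432 - -179\right) = - 2814645 \left(-1775432 + \left(-786 + 965\right)\right) = - 2814645 \left(-1775432 + 179\right) = \left(-2814645\right) \left(-1775253\right) = 4996706980185$)
$I + G = 511832 + 4996706980185 = 4996707492017$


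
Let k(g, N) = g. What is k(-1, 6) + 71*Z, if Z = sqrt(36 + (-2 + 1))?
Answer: -1 + 71*sqrt(35) ≈ 419.04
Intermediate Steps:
Z = sqrt(35) (Z = sqrt(36 - 1) = sqrt(35) ≈ 5.9161)
k(-1, 6) + 71*Z = -1 + 71*sqrt(35)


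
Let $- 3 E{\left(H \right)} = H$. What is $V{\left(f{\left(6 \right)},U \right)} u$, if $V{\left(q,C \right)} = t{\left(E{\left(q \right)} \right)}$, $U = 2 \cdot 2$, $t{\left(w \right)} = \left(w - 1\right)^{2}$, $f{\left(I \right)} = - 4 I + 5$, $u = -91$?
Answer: $- \frac{23296}{9} \approx -2588.4$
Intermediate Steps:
$E{\left(H \right)} = - \frac{H}{3}$
$f{\left(I \right)} = 5 - 4 I$
$t{\left(w \right)} = \left(-1 + w\right)^{2}$
$U = 4$
$V{\left(q,C \right)} = \left(-1 - \frac{q}{3}\right)^{2}$
$V{\left(f{\left(6 \right)},U \right)} u = \frac{\left(3 + \left(5 - 24\right)\right)^{2}}{9} \left(-91\right) = \frac{\left(3 - 19\right)^{2}}{9} \left(-91\right) = \frac{\left(-16\right)^{2}}{9} \left(-91\right) = \frac{1}{9} \cdot 256 \left(-91\right) = \frac{256}{9} \left(-91\right) = - \frac{23296}{9}$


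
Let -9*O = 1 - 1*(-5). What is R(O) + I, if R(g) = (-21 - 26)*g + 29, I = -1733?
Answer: -5018/3 ≈ -1672.7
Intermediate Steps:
O = -⅔ (O = -(1 - 1*(-5))/9 = -(1 + 5)/9 = -⅑*6 = -⅔ ≈ -0.66667)
R(g) = 29 - 47*g (R(g) = -47*g + 29 = 29 - 47*g)
R(O) + I = (29 - 47*(-⅔)) - 1733 = (29 + 94/3) - 1733 = 181/3 - 1733 = -5018/3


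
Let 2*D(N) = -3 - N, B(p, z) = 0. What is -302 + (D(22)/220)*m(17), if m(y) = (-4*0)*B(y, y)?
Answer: -302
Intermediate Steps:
D(N) = -3/2 - N/2 (D(N) = (-3 - N)/2 = -3/2 - N/2)
m(y) = 0 (m(y) = -4*0*0 = 0*0 = 0)
-302 + (D(22)/220)*m(17) = -302 + ((-3/2 - ½*22)/220)*0 = -302 + ((-3/2 - 11)*(1/220))*0 = -302 - 25/2*1/220*0 = -302 - 5/88*0 = -302 + 0 = -302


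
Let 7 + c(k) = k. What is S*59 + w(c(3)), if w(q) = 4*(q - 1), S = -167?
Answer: -9873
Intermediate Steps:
c(k) = -7 + k
w(q) = -4 + 4*q (w(q) = 4*(-1 + q) = -4 + 4*q)
S*59 + w(c(3)) = -167*59 + (-4 + 4*(-7 + 3)) = -9853 + (-4 + 4*(-4)) = -9853 + (-4 - 16) = -9853 - 20 = -9873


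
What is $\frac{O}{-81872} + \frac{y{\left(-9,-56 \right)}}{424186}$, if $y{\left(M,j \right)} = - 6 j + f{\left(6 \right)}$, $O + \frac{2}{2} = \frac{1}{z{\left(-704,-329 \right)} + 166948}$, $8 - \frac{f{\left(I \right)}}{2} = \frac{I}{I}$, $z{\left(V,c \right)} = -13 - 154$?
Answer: $\frac{86605154505}{103430893618892} \approx 0.00083732$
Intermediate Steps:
$z{\left(V,c \right)} = -167$ ($z{\left(V,c \right)} = -13 - 154 = -167$)
$f{\left(I \right)} = 14$ ($f{\left(I \right)} = 16 - 2 \frac{I}{I} = 16 - 2 = 14$)
$O = - \frac{166780}{166781}$ ($O = -1 + \frac{1}{-167 + 166948} = -1 + \frac{1}{166781} = - \frac{166780}{166781} \approx -0.99999$)
$y{\left(M,j \right)} = 14 - 6 j$ ($y{\left(M,j \right)} = - 6 j + 14 = 14 - 6 j$)
$\frac{O}{-81872} + \frac{y{\left(-9,-56 \right)}}{424186} = - \frac{166780}{166781 \left(-81872\right)} + \frac{14 - -336}{424186} = \left(- \frac{166780}{166781}\right) \left(- \frac{1}{81872}\right) + \left(14 + 336\right) \frac{1}{424186} = \frac{41695}{3413673508} + 350 \cdot \frac{1}{424186} = \frac{41695}{3413673508} + \frac{25}{30299} = \frac{86605154505}{103430893618892}$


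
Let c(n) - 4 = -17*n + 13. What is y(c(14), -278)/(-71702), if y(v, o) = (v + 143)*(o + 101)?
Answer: -6903/35851 ≈ -0.19255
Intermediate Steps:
c(n) = 17 - 17*n (c(n) = 4 + (-17*n + 13) = 4 + (13 - 17*n) = 17 - 17*n)
y(v, o) = (101 + o)*(143 + v) (y(v, o) = (143 + v)*(101 + o) = (101 + o)*(143 + v))
y(c(14), -278)/(-71702) = (14443 + 101*(17 - 17*14) + 143*(-278) - 278*(17 - 17*14))/(-71702) = (14443 + 101*(17 - 238) - 39754 - 278*(17 - 238))*(-1/71702) = (14443 + 101*(-221) - 39754 - 278*(-221))*(-1/71702) = (14443 - 22321 - 39754 + 61438)*(-1/71702) = 13806*(-1/71702) = -6903/35851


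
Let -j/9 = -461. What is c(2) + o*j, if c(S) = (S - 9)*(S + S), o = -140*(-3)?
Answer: 1742552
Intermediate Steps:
j = 4149 (j = -9*(-461) = 4149)
o = 420
c(S) = 2*S*(-9 + S) (c(S) = (-9 + S)*(2*S) = 2*S*(-9 + S))
c(2) + o*j = 2*2*(-9 + 2) + 420*4149 = 2*2*(-7) + 1742580 = -28 + 1742580 = 1742552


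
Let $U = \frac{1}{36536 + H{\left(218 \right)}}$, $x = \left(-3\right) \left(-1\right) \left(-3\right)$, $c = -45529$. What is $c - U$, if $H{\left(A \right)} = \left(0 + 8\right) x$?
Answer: $- \frac{1660169457}{36464} \approx -45529.0$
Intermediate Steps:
$x = -9$ ($x = 3 \left(-3\right) = -9$)
$H{\left(A \right)} = -72$ ($H{\left(A \right)} = \left(0 + 8\right) \left(-9\right) = 8 \left(-9\right) = -72$)
$U = \frac{1}{36464}$ ($U = \frac{1}{36536 - 72} = \frac{1}{36464} \approx 2.7424 \cdot 10^{-5}$)
$c - U = -45529 - \frac{1}{36464} = - \frac{1660169457}{36464}$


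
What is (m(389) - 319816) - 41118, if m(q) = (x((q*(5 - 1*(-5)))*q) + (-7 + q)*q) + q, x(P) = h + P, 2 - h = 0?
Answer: 1301265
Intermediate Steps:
h = 2 (h = 2 - 1*0 = 2 + 0 = 2)
x(P) = 2 + P
m(q) = 2 + q + 10*q² + q*(-7 + q) (m(q) = ((2 + (q*(5 - 1*(-5)))*q) + (-7 + q)*q) + q = ((2 + (q*(5 + 5))*q) + q*(-7 + q)) + q = ((2 + (q*10)*q) + q*(-7 + q)) + q = ((2 + (10*q)*q) + q*(-7 + q)) + q = ((2 + 10*q²) + q*(-7 + q)) + q = (2 + 10*q² + q*(-7 + q)) + q = 2 + q + 10*q² + q*(-7 + q))
(m(389) - 319816) - 41118 = ((2 - 6*389 + 11*389²) - 319816) - 41118 = ((2 - 2334 + 11*151321) - 319816) - 41118 = ((2 - 2334 + 1664531) - 319816) - 41118 = (1662199 - 319816) - 41118 = 1342383 - 41118 = 1301265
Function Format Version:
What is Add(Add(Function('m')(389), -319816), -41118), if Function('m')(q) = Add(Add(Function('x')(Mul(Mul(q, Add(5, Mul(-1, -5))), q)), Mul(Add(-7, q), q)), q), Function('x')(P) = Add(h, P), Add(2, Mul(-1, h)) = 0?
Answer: 1301265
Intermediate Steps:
h = 2 (h = Add(2, Mul(-1, 0)) = Add(2, 0) = 2)
Function('x')(P) = Add(2, P)
Function('m')(q) = Add(2, q, Mul(10, Pow(q, 2)), Mul(q, Add(-7, q))) (Function('m')(q) = Add(Add(Add(2, Mul(Mul(q, Add(5, Mul(-1, -5))), q)), Mul(Add(-7, q), q)), q) = Add(Add(Add(2, Mul(Mul(q, Add(5, 5)), q)), Mul(q, Add(-7, q))), q) = Add(Add(Add(2, Mul(Mul(q, 10), q)), Mul(q, Add(-7, q))), q) = Add(Add(Add(2, Mul(Mul(10, q), q)), Mul(q, Add(-7, q))), q) = Add(Add(Add(2, Mul(10, Pow(q, 2))), Mul(q, Add(-7, q))), q) = Add(Add(2, Mul(10, Pow(q, 2)), Mul(q, Add(-7, q))), q) = Add(2, q, Mul(10, Pow(q, 2)), Mul(q, Add(-7, q))))
Add(Add(Function('m')(389), -319816), -41118) = Add(Add(Add(2, Mul(-6, 389), Mul(11, Pow(389, 2))), -319816), -41118) = Add(Add(Add(2, -2334, Mul(11, 151321)), -319816), -41118) = Add(Add(Add(2, -2334, 1664531), -319816), -41118) = Add(Add(1662199, -319816), -41118) = Add(1342383, -41118) = 1301265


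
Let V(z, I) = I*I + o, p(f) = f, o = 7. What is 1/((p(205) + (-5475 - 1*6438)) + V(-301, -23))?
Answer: -1/11172 ≈ -8.9510e-5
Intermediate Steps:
V(z, I) = 7 + I**2 (V(z, I) = I*I + 7 = I**2 + 7 = 7 + I**2)
1/((p(205) + (-5475 - 1*6438)) + V(-301, -23)) = 1/((205 + (-5475 - 1*6438)) + (7 + (-23)**2)) = 1/((205 + (-5475 - 6438)) + (7 + 529)) = 1/((205 - 11913) + 536) = 1/(-11708 + 536) = 1/(-11172) = -1/11172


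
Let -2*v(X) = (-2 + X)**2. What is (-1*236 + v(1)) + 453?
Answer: 433/2 ≈ 216.50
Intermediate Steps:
v(X) = -(-2 + X)**2/2
(-1*236 + v(1)) + 453 = (-1*236 - (-2 + 1)**2/2) + 453 = (-236 - 1/2*(-1)**2) + 453 = (-236 - 1/2*1) + 453 = (-236 - 1/2) + 453 = -473/2 + 453 = 433/2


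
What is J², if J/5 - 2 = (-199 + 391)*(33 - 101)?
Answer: 4260172900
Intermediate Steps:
J = -65270 (J = 10 + 5*((-199 + 391)*(33 - 101)) = 10 + 5*(192*(-68)) = 10 + 5*(-13056) = 10 - 65280 = -65270)
J² = (-65270)² = 4260172900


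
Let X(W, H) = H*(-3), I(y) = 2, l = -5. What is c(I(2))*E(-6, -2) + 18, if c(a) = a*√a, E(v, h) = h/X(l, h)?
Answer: 18 - 2*√2/3 ≈ 17.057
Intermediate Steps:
X(W, H) = -3*H
E(v, h) = -⅓ (E(v, h) = h/((-3*h)) = h*(-1/(3*h)) = -⅓)
c(a) = a^(3/2)
c(I(2))*E(-6, -2) + 18 = 2^(3/2)*(-⅓) + 18 = (2*√2)*(-⅓) + 18 = -2*√2/3 + 18 = 18 - 2*√2/3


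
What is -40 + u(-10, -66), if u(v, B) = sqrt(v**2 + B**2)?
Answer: -40 + 2*sqrt(1114) ≈ 26.753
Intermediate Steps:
u(v, B) = sqrt(B**2 + v**2)
-40 + u(-10, -66) = -40 + sqrt((-66)**2 + (-10)**2) = -40 + sqrt(4356 + 100) = -40 + sqrt(4456) = -40 + 2*sqrt(1114)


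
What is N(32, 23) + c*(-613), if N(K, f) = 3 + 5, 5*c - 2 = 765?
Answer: -470131/5 ≈ -94026.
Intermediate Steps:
c = 767/5 (c = 2/5 + (1/5)*765 = 2/5 + 153 = 767/5 ≈ 153.40)
N(K, f) = 8
N(32, 23) + c*(-613) = 8 + (767/5)*(-613) = 8 - 470171/5 = -470131/5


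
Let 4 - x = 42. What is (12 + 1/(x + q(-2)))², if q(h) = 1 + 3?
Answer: 165649/1156 ≈ 143.29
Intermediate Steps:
q(h) = 4
x = -38 (x = 4 - 1*42 = 4 - 42 = -38)
(12 + 1/(x + q(-2)))² = (12 + 1/(-38 + 4))² = (12 + 1/(-34))² = (12 - 1/34)² = (407/34)² = 165649/1156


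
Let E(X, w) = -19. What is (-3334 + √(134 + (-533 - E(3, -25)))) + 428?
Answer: -2906 + 2*I*√95 ≈ -2906.0 + 19.494*I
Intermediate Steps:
(-3334 + √(134 + (-533 - E(3, -25)))) + 428 = (-3334 + √(134 + (-533 - 1*(-19)))) + 428 = (-3334 + √(134 + (-533 + 19))) + 428 = (-3334 + √(134 - 514)) + 428 = (-3334 + √(-380)) + 428 = (-3334 + 2*I*√95) + 428 = -2906 + 2*I*√95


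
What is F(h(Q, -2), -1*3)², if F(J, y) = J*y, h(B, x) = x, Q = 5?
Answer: 36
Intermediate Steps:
F(h(Q, -2), -1*3)² = (-(-2)*3)² = (-2*(-3))² = 6² = 36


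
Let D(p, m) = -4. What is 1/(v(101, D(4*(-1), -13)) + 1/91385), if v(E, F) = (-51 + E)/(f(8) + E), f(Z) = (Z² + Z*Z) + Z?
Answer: 21658245/4569487 ≈ 4.7398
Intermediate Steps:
f(Z) = Z + 2*Z² (f(Z) = (Z² + Z²) + Z = 2*Z² + Z = Z + 2*Z²)
v(E, F) = (-51 + E)/(136 + E) (v(E, F) = (-51 + E)/(8*(1 + 2*8) + E) = (-51 + E)/(8*(1 + 16) + E) = (-51 + E)/(8*17 + E) = (-51 + E)/(136 + E))
1/(v(101, D(4*(-1), -13)) + 1/91385) = 1/((-51 + 101)/(136 + 101) + 1/91385) = 1/(50/237 + 1/91385) = 1/(4569487/21658245) = 21658245/4569487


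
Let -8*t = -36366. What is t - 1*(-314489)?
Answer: 1276139/4 ≈ 3.1904e+5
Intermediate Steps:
t = 18183/4 (t = -⅛*(-36366) = 18183/4 ≈ 4545.8)
t - 1*(-314489) = 18183/4 - 1*(-314489) = 18183/4 + 314489 = 1276139/4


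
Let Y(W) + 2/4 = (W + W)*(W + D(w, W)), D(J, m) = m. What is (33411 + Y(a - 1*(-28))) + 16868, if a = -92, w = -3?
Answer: 133325/2 ≈ 66663.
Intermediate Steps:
Y(W) = -1/2 + 4*W**2 (Y(W) = -1/2 + (W + W)*(W + W) = -1/2 + (2*W)*(2*W) = -1/2 + 4*W**2)
(33411 + Y(a - 1*(-28))) + 16868 = (33411 + (-1/2 + 4*(-92 - 1*(-28))**2)) + 16868 = (33411 + (-1/2 + 4*(-92 + 28)**2)) + 16868 = (33411 + (-1/2 + 4*(-64)**2)) + 16868 = (33411 + (-1/2 + 4*4096)) + 16868 = (33411 + (-1/2 + 16384)) + 16868 = (33411 + 32767/2) + 16868 = 99589/2 + 16868 = 133325/2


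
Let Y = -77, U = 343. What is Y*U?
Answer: -26411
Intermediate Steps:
Y*U = -77*343 = -26411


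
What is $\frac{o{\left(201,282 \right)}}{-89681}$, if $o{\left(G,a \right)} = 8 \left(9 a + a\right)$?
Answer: $- \frac{22560}{89681} \approx -0.25156$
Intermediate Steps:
$o{\left(G,a \right)} = 80 a$ ($o{\left(G,a \right)} = 8 \cdot 10 a = 80 a$)
$\frac{o{\left(201,282 \right)}}{-89681} = \frac{80 \cdot 282}{-89681} = 22560 \left(- \frac{1}{89681}\right) = - \frac{22560}{89681}$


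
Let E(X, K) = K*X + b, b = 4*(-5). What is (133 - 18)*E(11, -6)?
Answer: -9890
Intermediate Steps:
b = -20
E(X, K) = -20 + K*X (E(X, K) = K*X - 20 = -20 + K*X)
(133 - 18)*E(11, -6) = (133 - 18)*(-20 - 6*11) = 115*(-20 - 66) = 115*(-86) = -9890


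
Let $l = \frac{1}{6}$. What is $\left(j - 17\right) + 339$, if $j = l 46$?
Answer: $\frac{989}{3} \approx 329.67$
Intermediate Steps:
$l = \frac{1}{6} \approx 0.16667$
$j = \frac{23}{3}$ ($j = \frac{1}{6} \cdot 46 = \frac{23}{3} \approx 7.6667$)
$\left(j - 17\right) + 339 = \left(\frac{23}{3} - 17\right) + 339 = - \frac{28}{3} + 339 = \frac{989}{3}$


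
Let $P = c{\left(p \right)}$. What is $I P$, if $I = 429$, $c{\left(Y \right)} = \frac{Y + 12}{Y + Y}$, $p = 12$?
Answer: $429$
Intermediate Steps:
$c{\left(Y \right)} = \frac{12 + Y}{2 Y}$
$P = 1$ ($P = \frac{12 + 12}{2 \cdot 12} = \frac{1}{2} \cdot \frac{1}{12} \cdot 24 = 1$)
$I P = 429 \cdot 1 = 429$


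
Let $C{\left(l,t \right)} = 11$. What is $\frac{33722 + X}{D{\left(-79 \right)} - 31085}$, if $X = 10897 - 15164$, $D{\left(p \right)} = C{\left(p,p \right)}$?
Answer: $- \frac{29455}{31074} \approx -0.9479$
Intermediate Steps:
$D{\left(p \right)} = 11$
$X = -4267$
$\frac{33722 + X}{D{\left(-79 \right)} - 31085} = \frac{33722 - 4267}{11 - 31085} = \frac{29455}{-31074} = 29455 \left(- \frac{1}{31074}\right) = - \frac{29455}{31074}$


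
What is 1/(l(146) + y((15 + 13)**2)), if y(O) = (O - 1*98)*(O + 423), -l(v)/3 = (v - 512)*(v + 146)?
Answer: 1/1148618 ≈ 8.7061e-7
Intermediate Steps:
l(v) = -3*(-512 + v)*(146 + v) (l(v) = -3*(v - 512)*(v + 146) = -3*(-512 + v)*(146 + v))
y(O) = (-98 + O)*(423 + O) (y(O) = (O - 98)*(423 + O) = (-98 + O)*(423 + O))
1/(l(146) + y((15 + 13)**2)) = 1/((224256 - 3*146**2 + 1098*146) + (-41454 + ((15 + 13)**2)**2 + 325*(15 + 13)**2)) = 1/((224256 - 3*21316 + 160308) + (-41454 + (28**2)**2 + 325*28**2)) = 1/((224256 - 63948 + 160308) + (-41454 + 784**2 + 325*784)) = 1/(320616 + (-41454 + 614656 + 254800)) = 1/(320616 + 828002) = 1/1148618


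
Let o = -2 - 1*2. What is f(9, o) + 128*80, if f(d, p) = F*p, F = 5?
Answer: 10220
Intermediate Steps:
o = -4 (o = -2 - 2 = -4)
f(d, p) = 5*p
f(9, o) + 128*80 = 5*(-4) + 128*80 = -20 + 10240 = 10220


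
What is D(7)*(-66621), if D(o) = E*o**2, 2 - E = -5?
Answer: -22851003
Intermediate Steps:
E = 7 (E = 2 - 1*(-5) = 2 + 5 = 7)
D(o) = 7*o**2
D(7)*(-66621) = (7*7**2)*(-66621) = (7*49)*(-66621) = 343*(-66621) = -22851003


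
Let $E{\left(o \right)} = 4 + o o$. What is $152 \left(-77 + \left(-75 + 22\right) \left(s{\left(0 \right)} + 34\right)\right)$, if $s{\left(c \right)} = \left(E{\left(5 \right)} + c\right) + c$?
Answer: $-519232$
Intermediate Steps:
$E{\left(o \right)} = 4 + o^{2}$
$s{\left(c \right)} = 29 + 2 c$ ($s{\left(c \right)} = \left(\left(4 + 5^{2}\right) + c\right) + c = \left(\left(4 + 25\right) + c\right) + c = \left(29 + c\right) + c = 29 + 2 c$)
$152 \left(-77 + \left(-75 + 22\right) \left(s{\left(0 \right)} + 34\right)\right) = 152 \left(-77 + \left(-75 + 22\right) \left(\left(29 + 2 \cdot 0\right) + 34\right)\right) = 152 \left(-77 - 53 \left(\left(29 + 0\right) + 34\right)\right) = 152 \left(-77 - 53 \left(29 + 34\right)\right) = 152 \left(-77 - 3339\right) = 152 \left(-3416\right) = -519232$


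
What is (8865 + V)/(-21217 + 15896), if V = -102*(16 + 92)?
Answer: 2151/5321 ≈ 0.40425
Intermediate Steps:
V = -11016 (V = -102*108 = -11016)
(8865 + V)/(-21217 + 15896) = (8865 - 11016)/(-21217 + 15896) = -2151/(-5321) = -2151*(-1/5321) = 2151/5321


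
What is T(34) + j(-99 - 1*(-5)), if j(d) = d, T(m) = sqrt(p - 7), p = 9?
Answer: -94 + sqrt(2) ≈ -92.586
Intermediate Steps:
T(m) = sqrt(2) (T(m) = sqrt(9 - 7) = sqrt(2))
T(34) + j(-99 - 1*(-5)) = sqrt(2) + (-99 - 1*(-5)) = sqrt(2) + (-99 + 5) = sqrt(2) - 94 = -94 + sqrt(2)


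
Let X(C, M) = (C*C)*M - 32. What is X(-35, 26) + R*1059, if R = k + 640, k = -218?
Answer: 478716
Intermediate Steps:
X(C, M) = -32 + M*C² (X(C, M) = C²*M - 32 = M*C² - 32 = -32 + M*C²)
R = 422 (R = -218 + 640 = 422)
X(-35, 26) + R*1059 = (-32 + 26*(-35)²) + 422*1059 = (-32 + 26*1225) + 446898 = (-32 + 31850) + 446898 = 31818 + 446898 = 478716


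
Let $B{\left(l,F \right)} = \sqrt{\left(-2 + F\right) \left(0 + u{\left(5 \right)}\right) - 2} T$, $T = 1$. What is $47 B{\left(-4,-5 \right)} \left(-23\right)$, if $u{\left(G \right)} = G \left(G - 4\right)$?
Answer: $- 1081 i \sqrt{37} \approx - 6575.5 i$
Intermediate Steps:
$u{\left(G \right)} = G \left(-4 + G\right)$
$B{\left(l,F \right)} = \sqrt{-12 + 5 F}$ ($B{\left(l,F \right)} = \sqrt{\left(-2 + F\right) \left(0 + 5 \left(-4 + 5\right)\right) - 2} \cdot 1 = \sqrt{\left(-2 + F\right) \left(0 + 5 \cdot 1\right) - 2} \cdot 1 = \sqrt{\left(-2 + F\right) \left(0 + 5\right) - 2} \cdot 1 = \sqrt{\left(-2 + F\right) 5 - 2} \cdot 1 = \sqrt{\left(-10 + 5 F\right) - 2} \cdot 1 = \sqrt{-12 + 5 F} 1 = \sqrt{-12 + 5 F}$)
$47 B{\left(-4,-5 \right)} \left(-23\right) = 47 \sqrt{-12 + 5 \left(-5\right)} \left(-23\right) = 47 \sqrt{-12 - 25} \left(-23\right) = 47 \sqrt{-37} \left(-23\right) = 47 i \sqrt{37} \left(-23\right) = - 1081 i \sqrt{37}$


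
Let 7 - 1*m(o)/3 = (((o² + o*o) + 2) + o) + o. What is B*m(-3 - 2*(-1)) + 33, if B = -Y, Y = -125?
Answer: 1908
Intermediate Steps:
B = 125 (B = -1*(-125) = 125)
m(o) = 15 - 6*o - 6*o² (m(o) = 21 - 3*((((o² + o*o) + 2) + o) + o) = 21 - 3*((((o² + o²) + 2) + o) + o) = 21 - 3*(((2*o² + 2) + o) + o) = 21 - 3*(((2 + 2*o²) + o) + o) = 21 - 3*((2 + o + 2*o²) + o) = 21 - 3*(2 + 2*o + 2*o²) = 21 + (-6 - 6*o - 6*o²) = 15 - 6*o - 6*o²)
B*m(-3 - 2*(-1)) + 33 = 125*(15 - 6*(-3 - 2*(-1)) - 6*(-3 - 2*(-1))²) + 33 = 125*(15 - 6*(-3 + 2) - 6*(-3 + 2)²) + 33 = 125*(15 - 6*(-1) - 6*(-1)²) + 33 = 125*(15 + 6 - 6*1) + 33 = 125*(15 + 6 - 6) + 33 = 125*15 + 33 = 1875 + 33 = 1908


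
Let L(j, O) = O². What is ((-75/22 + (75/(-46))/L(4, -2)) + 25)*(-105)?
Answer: -4501875/2024 ≈ -2224.2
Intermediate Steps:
((-75/22 + (75/(-46))/L(4, -2)) + 25)*(-105) = ((-75/22 + (75/(-46))/((-2)²)) + 25)*(-105) = ((-75*1/22 + (75*(-1/46))/4) + 25)*(-105) = ((-75/22 - 75/46*¼) + 25)*(-105) = ((-75/22 - 75/184) + 25)*(-105) = (-7725/2024 + 25)*(-105) = (42875/2024)*(-105) = -4501875/2024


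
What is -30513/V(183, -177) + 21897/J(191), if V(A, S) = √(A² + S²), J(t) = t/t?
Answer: 21897 - 10171*√7202/7202 ≈ 21777.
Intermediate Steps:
J(t) = 1
-30513/V(183, -177) + 21897/J(191) = -30513/√(183² + (-177)²) + 21897/1 = -30513/√(33489 + 31329) + 21897*1 = -30513*√7202/21606 + 21897 = -10171*√7202/7202 + 21897 = 21897 - 10171*√7202/7202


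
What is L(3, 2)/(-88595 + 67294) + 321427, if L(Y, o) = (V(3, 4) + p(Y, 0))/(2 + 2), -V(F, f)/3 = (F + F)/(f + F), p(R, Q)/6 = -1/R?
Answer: 47927015697/149107 ≈ 3.2143e+5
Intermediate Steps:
p(R, Q) = -6/R (p(R, Q) = 6*(-1/R) = -6/R)
V(F, f) = -6*F/(F + f) (V(F, f) = -3*(F + F)/(f + F) = -3*2*F/(F + f) = -6*F/(F + f))
L(Y, o) = -9/14 - 3/(2*Y) (L(Y, o) = (-6*3/(3 + 4) - 6/Y)/(2 + 2) = (-6*3/7 - 6/Y)/4 = (-6*3*⅐ - 6/Y)*(¼) = (-18/7 - 6/Y)*(¼) = -9/14 - 3/(2*Y))
L(3, 2)/(-88595 + 67294) + 321427 = ((3/14)*(-7 - 3*3)/3)/(-88595 + 67294) + 321427 = ((3/14)*(⅓)*(-7 - 9))/(-21301) + 321427 = -3*(-16)/(298214*3) + 321427 = -1/21301*(-8/7) + 321427 = 8/149107 + 321427 = 47927015697/149107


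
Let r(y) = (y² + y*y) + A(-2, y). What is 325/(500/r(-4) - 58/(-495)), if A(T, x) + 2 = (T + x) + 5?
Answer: 4665375/249182 ≈ 18.723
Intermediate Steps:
A(T, x) = 3 + T + x (A(T, x) = -2 + ((T + x) + 5) = -2 + (5 + T + x) = 3 + T + x)
r(y) = 1 + y + 2*y² (r(y) = (y² + y*y) + (3 - 2 + y) = (y² + y²) + (1 + y) = 2*y² + (1 + y) = 1 + y + 2*y²)
325/(500/r(-4) - 58/(-495)) = 325/(500/(1 - 4 + 2*(-4)²) - 58/(-495)) = 325/(500/(1 - 4 + 2*16) - 58*(-1/495)) = 325/(500/(1 - 4 + 32) + 58/495) = 325/(500/29 + 58/495) = 325/(249182/14355) = 325*(14355/249182) = 4665375/249182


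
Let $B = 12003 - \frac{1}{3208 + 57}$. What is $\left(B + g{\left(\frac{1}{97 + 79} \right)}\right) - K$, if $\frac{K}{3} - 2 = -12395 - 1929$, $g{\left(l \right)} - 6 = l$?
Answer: $\frac{31590837089}{574640} \approx 54975.0$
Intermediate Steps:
$g{\left(l \right)} = 6 + l$
$K = -42966$ ($K = 6 + 3 \left(-12395 - 1929\right) = 6 + 3 \left(-14324\right) = 6 - 42972 = -42966$)
$B = \frac{39189794}{3265}$ ($B = 12003 - \frac{1}{3265} = \frac{39189794}{3265} \approx 12003.0$)
$\left(B + g{\left(\frac{1}{97 + 79} \right)}\right) - K = \left(\frac{39189794}{3265} + \left(6 + \frac{1}{97 + 79}\right)\right) - -42966 = \left(\frac{39189794}{3265} + \left(6 + \frac{1}{176}\right)\right) + 42966 = \left(\frac{39189794}{3265} + \frac{1057}{176}\right) + 42966 = \frac{6900854849}{574640} + 42966 = \frac{31590837089}{574640}$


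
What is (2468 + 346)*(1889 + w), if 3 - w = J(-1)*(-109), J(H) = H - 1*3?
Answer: 4097184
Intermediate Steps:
J(H) = -3 + H (J(H) = H - 3 = -3 + H)
w = -433 (w = 3 - (-3 - 1)*(-109) = 3 - (-4)*(-109) = 3 - 1*436 = 3 - 436 = -433)
(2468 + 346)*(1889 + w) = (2468 + 346)*(1889 - 433) = 2814*1456 = 4097184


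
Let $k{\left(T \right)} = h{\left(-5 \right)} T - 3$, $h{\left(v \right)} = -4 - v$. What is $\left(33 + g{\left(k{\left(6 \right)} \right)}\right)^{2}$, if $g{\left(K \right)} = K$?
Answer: $1296$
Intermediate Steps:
$k{\left(T \right)} = -3 + T$ ($k{\left(T \right)} = \left(-4 - -5\right) T - 3 = \left(-4 + 5\right) T - 3 = 1 T - 3 = T - 3 = -3 + T$)
$\left(33 + g{\left(k{\left(6 \right)} \right)}\right)^{2} = \left(33 + \left(-3 + 6\right)\right)^{2} = \left(33 + 3\right)^{2} = 36^{2} = 1296$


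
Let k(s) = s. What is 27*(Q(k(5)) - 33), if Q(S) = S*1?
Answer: -756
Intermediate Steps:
Q(S) = S
27*(Q(k(5)) - 33) = 27*(5 - 33) = 27*(-28) = -756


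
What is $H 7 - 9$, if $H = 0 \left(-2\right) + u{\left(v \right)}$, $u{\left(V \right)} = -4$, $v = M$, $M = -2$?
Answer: $-37$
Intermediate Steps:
$v = -2$
$H = -4$ ($H = 0 \left(-2\right) - 4 = 0 - 4 = -4$)
$H 7 - 9 = \left(-4\right) 7 - 9 = -28 - 9 = -37$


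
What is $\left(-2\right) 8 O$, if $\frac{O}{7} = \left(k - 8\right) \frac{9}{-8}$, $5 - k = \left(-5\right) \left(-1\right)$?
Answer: $-1008$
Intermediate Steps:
$k = 0$ ($k = 5 - \left(-5\right) \left(-1\right) = 5 - 5 = 0$)
$O = 63$ ($O = 7 \left(0 - 8\right) \frac{9}{-8} = 7 \left(- 8 \cdot 9 \left(- \frac{1}{8}\right)\right) = 7 \left(\left(-8\right) \left(- \frac{9}{8}\right)\right) = 7 \cdot 9 = 63$)
$\left(-2\right) 8 O = \left(-2\right) 8 \cdot 63 = \left(-16\right) 63 = -1008$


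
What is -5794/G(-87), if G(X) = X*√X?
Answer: -5794*I*√87/7569 ≈ -7.14*I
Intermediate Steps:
G(X) = X^(3/2)
-5794/G(-87) = -5794*I*√87/7569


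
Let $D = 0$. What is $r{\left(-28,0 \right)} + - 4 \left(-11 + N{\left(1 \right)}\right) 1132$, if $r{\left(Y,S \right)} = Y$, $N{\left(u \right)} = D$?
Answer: $49780$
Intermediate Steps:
$N{\left(u \right)} = 0$
$r{\left(-28,0 \right)} + - 4 \left(-11 + N{\left(1 \right)}\right) 1132 = -28 + - 4 \left(-11 + 0\right) 1132 = -28 + \left(-4\right) \left(-11\right) 1132 = -28 + 44 \cdot 1132 = -28 + 49808 = 49780$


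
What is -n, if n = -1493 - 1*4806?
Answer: 6299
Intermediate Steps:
n = -6299 (n = -1493 - 4806 = -6299)
-n = -1*(-6299) = 6299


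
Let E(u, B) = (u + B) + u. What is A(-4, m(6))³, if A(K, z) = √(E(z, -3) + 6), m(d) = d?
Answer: 15*√15 ≈ 58.095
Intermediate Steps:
E(u, B) = B + 2*u (E(u, B) = (B + u) + u = B + 2*u)
A(K, z) = √(3 + 2*z) (A(K, z) = √((-3 + 2*z) + 6) = √(3 + 2*z))
A(-4, m(6))³ = (√(3 + 2*6))³ = (√(3 + 12))³ = (√15)³ = 15*√15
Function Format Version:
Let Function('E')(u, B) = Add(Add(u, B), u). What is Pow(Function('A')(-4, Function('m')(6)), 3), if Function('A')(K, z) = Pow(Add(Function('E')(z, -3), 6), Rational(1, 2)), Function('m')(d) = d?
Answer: Mul(15, Pow(15, Rational(1, 2))) ≈ 58.095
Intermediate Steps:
Function('E')(u, B) = Add(B, Mul(2, u)) (Function('E')(u, B) = Add(Add(B, u), u) = Add(B, Mul(2, u)))
Function('A')(K, z) = Pow(Add(3, Mul(2, z)), Rational(1, 2)) (Function('A')(K, z) = Pow(Add(Add(-3, Mul(2, z)), 6), Rational(1, 2)) = Pow(Add(3, Mul(2, z)), Rational(1, 2)))
Pow(Function('A')(-4, Function('m')(6)), 3) = Pow(Pow(Add(3, Mul(2, 6)), Rational(1, 2)), 3) = Pow(Pow(Add(3, 12), Rational(1, 2)), 3) = Pow(Pow(15, Rational(1, 2)), 3) = Mul(15, Pow(15, Rational(1, 2)))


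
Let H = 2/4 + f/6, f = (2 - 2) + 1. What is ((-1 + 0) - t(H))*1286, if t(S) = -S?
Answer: -1286/3 ≈ -428.67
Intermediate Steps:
f = 1 (f = 0 + 1 = 1)
H = ⅔ (H = 2/4 + 1/6 = 2*(¼) + 1*(⅙) = ½ + ⅙ = ⅔ ≈ 0.66667)
((-1 + 0) - t(H))*1286 = ((-1 + 0) - (-1)*2/3)*1286 = (-1 - 1*(-⅔))*1286 = (-1 + ⅔)*1286 = -⅓*1286 = -1286/3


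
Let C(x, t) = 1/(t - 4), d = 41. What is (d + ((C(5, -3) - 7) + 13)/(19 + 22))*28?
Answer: 1152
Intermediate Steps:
C(x, t) = 1/(-4 + t)
(d + ((C(5, -3) - 7) + 13)/(19 + 22))*28 = (41 + ((1/(-4 - 3) - 7) + 13)/(19 + 22))*28 = (41 + ((1/(-7) - 7) + 13)/41)*28 = (41 + ((-⅐ - 7) + 13)*(1/41))*28 = (41 + (-50/7 + 13)*(1/41))*28 = (41 + (41/7)*(1/41))*28 = (41 + ⅐)*28 = (288/7)*28 = 1152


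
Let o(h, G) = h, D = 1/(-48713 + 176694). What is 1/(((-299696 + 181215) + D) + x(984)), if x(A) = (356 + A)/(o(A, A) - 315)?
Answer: -85619289/10144087484800 ≈ -8.4403e-6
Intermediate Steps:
D = 1/127981 ≈ 7.8137e-6
x(A) = (356 + A)/(-315 + A) (x(A) = (356 + A)/(A - 315) = (356 + A)/(-315 + A))
1/(((-299696 + 181215) + D) + x(984)) = 1/(((-299696 + 181215) + 1/127981) + (356 + 984)/(-315 + 984)) = 1/((-118481 + 1/127981) + 1340/669) = 1/(-15163316860/127981 + (1/669)*1340) = 1/(-15163316860/127981 + 1340/669) = 1/(-10144087484800/85619289) = -85619289/10144087484800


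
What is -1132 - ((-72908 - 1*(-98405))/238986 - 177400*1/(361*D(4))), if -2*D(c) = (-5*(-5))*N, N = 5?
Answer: -54638693973/47929970 ≈ -1140.0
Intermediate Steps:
D(c) = -125/2 (D(c) = -(-5*(-5))*5/2 = -25*5/2 = -½*125 = -125/2)
-1132 - ((-72908 - 1*(-98405))/238986 - 177400*1/(361*D(4))) = -1132 - ((-72908 - 1*(-98405))/238986 - 177400/((-125/2*361))) = -1132 - ((-72908 + 98405)*(1/238986) - 177400/(-45125/2)) = -1132 - (25497*(1/238986) - 177400*(-2/45125)) = -1132 - (2833/26554 + 14192/1805) = -1132 - 1*381967933/47929970 = -1132 - 381967933/47929970 = -54638693973/47929970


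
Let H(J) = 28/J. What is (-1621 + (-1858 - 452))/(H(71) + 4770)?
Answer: -279101/338698 ≈ -0.82404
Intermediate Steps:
(-1621 + (-1858 - 452))/(H(71) + 4770) = (-1621 + (-1858 - 452))/(28/71 + 4770) = (-1621 - 2310)/(28*(1/71) + 4770) = -3931/(28/71 + 4770) = -3931/338698/71 = -3931*71/338698 = -279101/338698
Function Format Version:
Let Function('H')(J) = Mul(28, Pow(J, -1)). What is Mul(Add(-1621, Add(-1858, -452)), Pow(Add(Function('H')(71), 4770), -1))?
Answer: Rational(-279101, 338698) ≈ -0.82404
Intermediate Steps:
Mul(Add(-1621, Add(-1858, -452)), Pow(Add(Function('H')(71), 4770), -1)) = Mul(Add(-1621, Add(-1858, -452)), Pow(Add(Mul(28, Pow(71, -1)), 4770), -1)) = Mul(Add(-1621, -2310), Pow(Add(Mul(28, Rational(1, 71)), 4770), -1)) = Mul(-3931, Pow(Add(Rational(28, 71), 4770), -1)) = Mul(-3931, Pow(Rational(338698, 71), -1)) = Mul(-3931, Rational(71, 338698)) = Rational(-279101, 338698)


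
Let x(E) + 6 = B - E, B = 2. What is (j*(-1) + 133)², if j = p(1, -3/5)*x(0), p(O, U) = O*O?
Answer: 18769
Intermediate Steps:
p(O, U) = O²
x(E) = -4 - E (x(E) = -6 + (2 - E) = -4 - E)
j = -4 (j = 1²*(-4 - 1*0) = 1*(-4 + 0) = 1*(-4) = -4)
(j*(-1) + 133)² = (-4*(-1) + 133)² = (4 + 133)² = 137² = 18769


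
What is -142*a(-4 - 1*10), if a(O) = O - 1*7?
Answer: 2982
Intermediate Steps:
a(O) = -7 + O (a(O) = O - 7 = -7 + O)
-142*a(-4 - 1*10) = -142*(-7 + (-4 - 1*10)) = -142*(-7 + (-4 - 10)) = -142*(-7 - 14) = -142*(-21) = 2982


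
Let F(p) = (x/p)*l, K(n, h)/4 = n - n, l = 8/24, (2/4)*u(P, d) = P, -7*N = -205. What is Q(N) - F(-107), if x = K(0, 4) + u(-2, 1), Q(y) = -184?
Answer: -59068/321 ≈ -184.01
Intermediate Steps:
N = 205/7 (N = -⅐*(-205) = 205/7 ≈ 29.286)
u(P, d) = 2*P
l = ⅓ (l = 8*(1/24) = ⅓ ≈ 0.33333)
K(n, h) = 0 (K(n, h) = 4*(n - n) = 4*0 = 0)
x = -4 (x = 0 + 2*(-2) = 0 - 4 = -4)
F(p) = -4/(3*p) (F(p) = -4/p*(⅓) = -4/(3*p))
Q(N) - F(-107) = -184 - (-4)/(3*(-107)) = -184 - (-4)*(-1)/(3*107) = -184 - 1*4/321 = -184 - 4/321 = -59068/321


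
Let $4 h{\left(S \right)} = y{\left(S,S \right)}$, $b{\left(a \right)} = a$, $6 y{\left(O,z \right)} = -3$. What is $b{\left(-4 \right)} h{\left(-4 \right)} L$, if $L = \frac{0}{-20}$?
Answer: $0$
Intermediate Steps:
$y{\left(O,z \right)} = - \frac{1}{2}$ ($y{\left(O,z \right)} = \frac{1}{6} \left(-3\right) = - \frac{1}{2}$)
$h{\left(S \right)} = - \frac{1}{8}$ ($h{\left(S \right)} = \frac{1}{4} \left(- \frac{1}{2}\right) = - \frac{1}{8}$)
$L = 0$ ($L = 0 \left(- \frac{1}{20}\right) = 0$)
$b{\left(-4 \right)} h{\left(-4 \right)} L = \left(-4\right) \left(- \frac{1}{8}\right) 0 = \frac{1}{2} \cdot 0 = 0$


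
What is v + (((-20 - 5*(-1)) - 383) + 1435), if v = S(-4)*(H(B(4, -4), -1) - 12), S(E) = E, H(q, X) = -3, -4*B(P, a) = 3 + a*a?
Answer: 1097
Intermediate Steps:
B(P, a) = -3/4 - a**2/4 (B(P, a) = -(3 + a*a)/4 = -(3 + a**2)/4 = -3/4 - a**2/4)
v = 60 (v = -4*(-3 - 12) = -4*(-15) = 60)
v + (((-20 - 5*(-1)) - 383) + 1435) = 60 + (((-20 - 5*(-1)) - 383) + 1435) = 60 + (((-20 + 5) - 383) + 1435) = 60 + ((-15 - 383) + 1435) = 60 + (-398 + 1435) = 60 + 1037 = 1097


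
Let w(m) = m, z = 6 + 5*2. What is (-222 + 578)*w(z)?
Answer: 5696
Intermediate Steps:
z = 16 (z = 6 + 10 = 16)
(-222 + 578)*w(z) = (-222 + 578)*16 = 356*16 = 5696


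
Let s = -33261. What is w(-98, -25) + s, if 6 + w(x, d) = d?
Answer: -33292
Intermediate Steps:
w(x, d) = -6 + d
w(-98, -25) + s = (-6 - 25) - 33261 = -31 - 33261 = -33292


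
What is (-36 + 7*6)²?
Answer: 36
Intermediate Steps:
(-36 + 7*6)² = (-36 + 42)² = 6² = 36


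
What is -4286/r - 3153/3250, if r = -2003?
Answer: 7614041/6509750 ≈ 1.1696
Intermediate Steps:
-4286/r - 3153/3250 = -4286/(-2003) - 3153/3250 = -4286*(-1/2003) - 3153*1/3250 = 4286/2003 - 3153/3250 = 7614041/6509750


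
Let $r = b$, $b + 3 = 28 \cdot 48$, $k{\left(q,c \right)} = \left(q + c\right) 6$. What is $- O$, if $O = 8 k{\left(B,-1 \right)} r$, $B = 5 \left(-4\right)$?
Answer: $1351728$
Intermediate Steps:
$B = -20$
$k{\left(q,c \right)} = 6 c + 6 q$ ($k{\left(q,c \right)} = \left(c + q\right) 6 = 6 c + 6 q$)
$b = 1341$ ($b = -3 + 28 \cdot 48 = -3 + 1344 = 1341$)
$r = 1341$
$O = -1351728$ ($O = 8 \left(6 \left(-1\right) + 6 \left(-20\right)\right) 1341 = 8 \left(-6 - 120\right) 1341 = 8 \left(-126\right) 1341 = \left(-1008\right) 1341 = -1351728$)
$- O = \left(-1\right) \left(-1351728\right) = 1351728$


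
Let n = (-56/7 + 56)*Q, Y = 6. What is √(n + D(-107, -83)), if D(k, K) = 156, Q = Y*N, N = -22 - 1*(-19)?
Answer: 2*I*√177 ≈ 26.608*I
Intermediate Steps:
N = -3 (N = -22 + 19 = -3)
Q = -18 (Q = 6*(-3) = -18)
n = -864 (n = (-56/7 + 56)*(-18) = (-56*⅐ + 56)*(-18) = (-8 + 56)*(-18) = 48*(-18) = -864)
√(n + D(-107, -83)) = √(-864 + 156) = √(-708) = 2*I*√177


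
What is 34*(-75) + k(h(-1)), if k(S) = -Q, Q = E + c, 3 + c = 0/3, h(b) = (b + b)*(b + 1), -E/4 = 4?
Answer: -2531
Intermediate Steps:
E = -16 (E = -4*4 = -16)
h(b) = 2*b*(1 + b) (h(b) = (2*b)*(1 + b) = 2*b*(1 + b))
c = -3 (c = -3 + 0/3 = -3 + 0*(⅓) = -3 + 0 = -3)
Q = -19 (Q = -16 - 3 = -19)
k(S) = 19 (k(S) = -1*(-19) = 19)
34*(-75) + k(h(-1)) = 34*(-75) + 19 = -2550 + 19 = -2531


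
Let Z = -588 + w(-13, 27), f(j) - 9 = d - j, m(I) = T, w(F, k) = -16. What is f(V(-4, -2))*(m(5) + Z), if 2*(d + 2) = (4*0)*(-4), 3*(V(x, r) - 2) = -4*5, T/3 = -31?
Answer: -24395/3 ≈ -8131.7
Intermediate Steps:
T = -93 (T = 3*(-31) = -93)
m(I) = -93
V(x, r) = -14/3 (V(x, r) = 2 + (-4*5)/3 = 2 + (1/3)*(-20) = 2 - 20/3 = -14/3)
d = -2 (d = -2 + ((4*0)*(-4))/2 = -2 + (0*(-4))/2 = -2 + (1/2)*0 = -2 + 0 = -2)
f(j) = 7 - j (f(j) = 9 + (-2 - j) = 7 - j)
Z = -604 (Z = -588 - 16 = -604)
f(V(-4, -2))*(m(5) + Z) = (7 - 1*(-14/3))*(-93 - 604) = (7 + 14/3)*(-697) = (35/3)*(-697) = -24395/3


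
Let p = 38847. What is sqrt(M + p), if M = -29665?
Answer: sqrt(9182) ≈ 95.823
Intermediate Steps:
sqrt(M + p) = sqrt(-29665 + 38847) = sqrt(9182)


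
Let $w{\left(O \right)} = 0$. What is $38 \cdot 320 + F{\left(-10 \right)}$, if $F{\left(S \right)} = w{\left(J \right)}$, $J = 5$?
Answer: $12160$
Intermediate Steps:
$F{\left(S \right)} = 0$
$38 \cdot 320 + F{\left(-10 \right)} = 38 \cdot 320 + 0 = 12160 + 0 = 12160$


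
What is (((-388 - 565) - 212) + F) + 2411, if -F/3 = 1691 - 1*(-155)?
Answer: -4292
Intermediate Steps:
F = -5538 (F = -3*(1691 - 1*(-155)) = -3*(1691 + 155) = -3*1846 = -5538)
(((-388 - 565) - 212) + F) + 2411 = (((-388 - 565) - 212) - 5538) + 2411 = ((-953 - 212) - 5538) + 2411 = (-1165 - 5538) + 2411 = -6703 + 2411 = -4292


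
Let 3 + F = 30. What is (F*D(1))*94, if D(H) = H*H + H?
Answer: 5076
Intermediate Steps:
F = 27 (F = -3 + 30 = 27)
D(H) = H + H² (D(H) = H² + H = H + H²)
(F*D(1))*94 = (27*(1*(1 + 1)))*94 = (27*(1*2))*94 = (27*2)*94 = 54*94 = 5076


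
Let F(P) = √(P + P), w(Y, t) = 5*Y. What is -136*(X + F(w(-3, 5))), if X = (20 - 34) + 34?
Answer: -2720 - 136*I*√30 ≈ -2720.0 - 744.9*I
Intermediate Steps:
X = 20 (X = -14 + 34 = 20)
F(P) = √2*√P (F(P) = √(2*P) = √2*√P)
-136*(X + F(w(-3, 5))) = -136*(20 + √2*√(5*(-3))) = -136*(20 + √2*√(-15)) = -136*(20 + √2*(I*√15)) = -136*(20 + I*√30) = -2720 - 136*I*√30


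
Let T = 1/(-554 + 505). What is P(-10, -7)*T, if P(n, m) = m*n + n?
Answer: -60/49 ≈ -1.2245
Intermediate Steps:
P(n, m) = n + m*n
T = -1/49 (T = 1/(-49) = -1/49 ≈ -0.020408)
P(-10, -7)*T = -10*(1 - 7)*(-1/49) = -10*(-6)*(-1/49) = 60*(-1/49) = -60/49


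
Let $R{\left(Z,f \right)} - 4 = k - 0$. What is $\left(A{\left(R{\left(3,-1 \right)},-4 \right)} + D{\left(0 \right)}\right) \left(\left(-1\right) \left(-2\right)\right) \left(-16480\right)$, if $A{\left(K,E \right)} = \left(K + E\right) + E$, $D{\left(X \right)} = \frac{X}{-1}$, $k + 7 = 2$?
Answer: $296640$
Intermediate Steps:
$k = -5$ ($k = -7 + 2 = -5$)
$D{\left(X \right)} = - X$ ($D{\left(X \right)} = X \left(-1\right) = - X$)
$R{\left(Z,f \right)} = -1$ ($R{\left(Z,f \right)} = 4 - 5 = -1$)
$A{\left(K,E \right)} = K + 2 E$ ($A{\left(K,E \right)} = \left(E + K\right) + E = K + 2 E$)
$\left(A{\left(R{\left(3,-1 \right)},-4 \right)} + D{\left(0 \right)}\right) \left(\left(-1\right) \left(-2\right)\right) \left(-16480\right) = \left(\left(-1 + 2 \left(-4\right)\right) - 0\right) \left(\left(-1\right) \left(-2\right)\right) \left(-16480\right) = \left(\left(-1 - 8\right) + 0\right) 2 \left(-16480\right) = \left(-9 + 0\right) 2 \left(-16480\right) = \left(-9\right) 2 \left(-16480\right) = \left(-18\right) \left(-16480\right) = 296640$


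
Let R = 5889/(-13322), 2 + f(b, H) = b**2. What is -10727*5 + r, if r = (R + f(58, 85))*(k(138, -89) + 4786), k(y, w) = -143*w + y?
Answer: 789744470955/13322 ≈ 5.9281e+7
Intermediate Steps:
k(y, w) = y - 143*w
f(b, H) = -2 + b**2
R = -5889/13322 (R = 5889*(-1/13322) = -5889/13322 ≈ -0.44205)
r = 790458996425/13322 (r = (-5889/13322 + (-2 + 58**2))*((138 - 143*(-89)) + 4786) = (-5889/13322 + (-2 + 3364))*((138 + 12727) + 4786) = (-5889/13322 + 3362)*(12865 + 4786) = (44782675/13322)*17651 = 790458996425/13322 ≈ 5.9335e+7)
-10727*5 + r = -10727*5 + 790458996425/13322 = -53635 + 790458996425/13322 = 789744470955/13322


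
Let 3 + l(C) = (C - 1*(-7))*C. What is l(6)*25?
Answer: 1875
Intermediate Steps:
l(C) = -3 + C*(7 + C) (l(C) = -3 + (C - 1*(-7))*C = -3 + (C + 7)*C = -3 + (7 + C)*C = -3 + C*(7 + C))
l(6)*25 = (-3 + 6² + 7*6)*25 = (-3 + 36 + 42)*25 = 75*25 = 1875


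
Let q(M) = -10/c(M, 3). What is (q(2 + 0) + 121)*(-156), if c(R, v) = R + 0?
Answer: -18096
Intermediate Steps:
c(R, v) = R
q(M) = -10/M
(q(2 + 0) + 121)*(-156) = (-10/(2 + 0) + 121)*(-156) = (-10/2 + 121)*(-156) = (-10*1/2 + 121)*(-156) = (-5 + 121)*(-156) = 116*(-156) = -18096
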